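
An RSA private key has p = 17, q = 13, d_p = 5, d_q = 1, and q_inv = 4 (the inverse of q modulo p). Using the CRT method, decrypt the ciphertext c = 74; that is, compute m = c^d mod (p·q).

126

m₁ = c^(d_p) mod p: c ≡ 6 (mod 17), and 6^5 mod 17 = 7.
m₂ = c^(d_q) mod q: c ≡ 9 (mod 13), and 9^1 mod 13 = 9.
h = q_inv·(m₁ − m₂) mod p = 4·(7 − 9) mod 17 = 9.
m = m₂ + h·q = 9 + 9·13 = 126.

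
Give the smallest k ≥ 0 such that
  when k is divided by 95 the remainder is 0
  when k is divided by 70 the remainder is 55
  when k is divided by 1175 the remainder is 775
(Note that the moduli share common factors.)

73625

gcd(95, 70) = 5 and 5 | (55 − 0), so the pair is consistent; merging gives k ≡ 475 (mod 1330), where 1330 = lcm(95, 70).
gcd(1330, 1175) = 5 and 5 | (775 − 475), so the pair is consistent; merging gives k ≡ 73625 (mod 312550), where 312550 = lcm(1330, 1175).
The solution is unique modulo lcm(95, 70, 1175) = 312550.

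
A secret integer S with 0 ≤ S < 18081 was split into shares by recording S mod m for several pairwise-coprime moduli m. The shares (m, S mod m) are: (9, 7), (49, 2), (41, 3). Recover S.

15829

The moduli are pairwise coprime; N = 9·49·41 = 18081.
N/9 = 2009; 2009 ≡ 2 (mod 9); 2·5 ≡ 1, so inverse 5.
N/49 = 369; 369 ≡ 26 (mod 49); 26·17 ≡ 1, so inverse 17.
N/41 = 441; 441 ≡ 31 (mod 41); 31·4 ≡ 1, so inverse 4.
S ≡ 7·2009·5 + 2·369·17 + 3·441·4 = 88153.
88153 mod 18081 = 15829.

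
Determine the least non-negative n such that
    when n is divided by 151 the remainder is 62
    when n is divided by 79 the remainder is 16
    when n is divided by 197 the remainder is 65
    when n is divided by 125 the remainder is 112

From n ≡ 62 (mod 151) write n = 62 + 151t. Substituting into n ≡ 16 (mod 79) gives 151t ≡ 33 (mod 79), and since 72⁻¹ ≡ 45 (mod 79), t ≡ 63. Hence n ≡ 62 + 151·63 = 9575 (mod 11929).
From n ≡ 9575 (mod 11929) write n = 9575 + 11929t. Substituting into n ≡ 65 (mod 197) gives 11929t ≡ 143 (mod 197), and since 109⁻¹ ≡ 47 (mod 197), t ≡ 23. Hence n ≡ 9575 + 11929·23 = 283942 (mod 2350013).
From n ≡ 283942 (mod 2350013) write n = 283942 + 2350013t. Substituting into n ≡ 112 (mod 125) gives 2350013t ≡ 45 (mod 125), and since 13⁻¹ ≡ 77 (mod 125), t ≡ 90. Hence n ≡ 283942 + 2350013·90 = 211785112 (mod 293751625).

211785112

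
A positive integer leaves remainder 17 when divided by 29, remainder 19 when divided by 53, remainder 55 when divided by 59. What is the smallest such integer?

The moduli are pairwise coprime; N = 29·53·59 = 90683.
N/29 = 3127; 3127 ≡ 24 (mod 29); 24·23 ≡ 1, so inverse 23.
N/53 = 1711; 1711 ≡ 15 (mod 53); 15·46 ≡ 1, so inverse 46.
N/59 = 1537; 1537 ≡ 3 (mod 59); 3·20 ≡ 1, so inverse 20.
k ≡ 17·3127·23 + 19·1711·46 + 55·1537·20 = 4408771.
4408771 mod 90683 = 55987.

55987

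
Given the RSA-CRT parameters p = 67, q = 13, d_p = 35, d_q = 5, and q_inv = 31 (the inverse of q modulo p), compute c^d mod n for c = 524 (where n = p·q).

10

m₁ = c^(d_p) mod p: c ≡ 55 (mod 67), and 55^35 mod 67 = 10.
m₂ = c^(d_q) mod q: c ≡ 4 (mod 13), and 4^5 mod 13 = 10.
h = q_inv·(m₁ − m₂) mod p = 31·(10 − 10) mod 67 = 0.
m = m₂ + h·q = 10 + 0·13 = 10.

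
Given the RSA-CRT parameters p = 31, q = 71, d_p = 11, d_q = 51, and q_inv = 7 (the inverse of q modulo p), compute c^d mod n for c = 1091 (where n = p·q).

m₁ = c^(d_p) mod p: c ≡ 6 (mod 31), and 6^11 mod 31 = 26.
m₂ = c^(d_q) mod q: c ≡ 26 (mod 71), and 26^51 mod 71 = 34.
h = q_inv·(m₁ − m₂) mod p = 7·(26 − 34) mod 31 = 6.
m = m₂ + h·q = 34 + 6·71 = 460.

460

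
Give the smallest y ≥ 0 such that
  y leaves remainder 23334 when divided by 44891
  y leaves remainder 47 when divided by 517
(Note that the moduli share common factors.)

gcd(44891, 517) = 11 and 11 | (47 − 23334), so the pair is consistent; merging gives y ≡ 562026 (mod 2109877), where 2109877 = lcm(44891, 517).
The solution is unique modulo lcm(44891, 517) = 2109877.

562026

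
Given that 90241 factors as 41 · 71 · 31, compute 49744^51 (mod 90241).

Mod 41: 49744 ≡ 11; by Fermat, exponent reduces to 51 mod 40 = 11; 11^11 ≡ 17 (mod 41).
Mod 71: 49744 ≡ 44; 44^51 ≡ 53 (mod 71).
Mod 31: 49744 ≡ 20; by Fermat, exponent reduces to 51 mod 30 = 21; 20^21 ≡ 4 (mod 31).
Combine by CRT: x ≡ 17 (mod 41), x ≡ 53 (mod 71), x ≡ 4 (mod 31) ⇒ x ≡ 79147 (mod 90241).

79147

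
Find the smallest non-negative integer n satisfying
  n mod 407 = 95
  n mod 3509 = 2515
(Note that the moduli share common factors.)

76204

gcd(407, 3509) = 11 and 11 | (2515 − 95), so the pair is consistent; merging gives n ≡ 76204 (mod 129833), where 129833 = lcm(407, 3509).
The solution is unique modulo lcm(407, 3509) = 129833.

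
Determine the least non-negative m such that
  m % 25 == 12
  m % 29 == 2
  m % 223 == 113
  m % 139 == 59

7791287

The moduli are pairwise coprime; N = 25·29·223·139 = 22472825.
N/25 = 898913; 898913 ≡ 13 (mod 25); 13·2 ≡ 1, so inverse 2.
N/29 = 774925; 774925 ≡ 16 (mod 29); 16·20 ≡ 1, so inverse 20.
N/223 = 100775; 100775 ≡ 202 (mod 223); 202·138 ≡ 1, so inverse 138.
N/139 = 161675; 161675 ≡ 18 (mod 139); 18·85 ≡ 1, so inverse 85.
m ≡ 12·898913·2 + 2·774925·20 + 113·100775·138 + 59·161675·85 = 2434856387.
2434856387 mod 22472825 = 7791287.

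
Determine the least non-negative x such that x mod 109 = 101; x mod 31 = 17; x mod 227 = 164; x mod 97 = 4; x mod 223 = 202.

1474161772

The moduli are pairwise coprime; N = 109·31·227·97·223 = 16591690823.
N/109 = 152217347; 152217347 ≡ 46 (mod 109); 46·64 ≡ 1, so inverse 64.
N/31 = 535215833; 535215833 ≡ 27 (mod 31); 27·23 ≡ 1, so inverse 23.
N/227 = 73091149; 73091149 ≡ 100 (mod 227); 100·84 ≡ 1, so inverse 84.
N/97 = 171048359; 171048359 ≡ 14 (mod 97); 14·7 ≡ 1, so inverse 7.
N/223 = 74402201; 74402201 ≡ 35 (mod 223); 35·51 ≡ 1, so inverse 51.
x ≡ 101·152217347·64 + 17·535215833·23 + 164·73091149·84 + 4·171048359·7 + 202·74402201·51 = 2971386819089.
2971386819089 mod 16591690823 = 1474161772.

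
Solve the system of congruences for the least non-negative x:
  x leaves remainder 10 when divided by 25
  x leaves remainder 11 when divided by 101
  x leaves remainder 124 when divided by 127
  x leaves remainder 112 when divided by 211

The moduli are pairwise coprime; N = 25·101·127·211 = 67662425.
N/25 = 2706497; 2706497 ≡ 22 (mod 25); 22·8 ≡ 1, so inverse 8.
N/101 = 669925; 669925 ≡ 93 (mod 101); 93·63 ≡ 1, so inverse 63.
N/127 = 532775; 532775 ≡ 10 (mod 127); 10·89 ≡ 1, so inverse 89.
N/211 = 320675; 320675 ≡ 166 (mod 211); 166·75 ≡ 1, so inverse 75.
x ≡ 10·2706497·8 + 11·669925·63 + 124·532775·89 + 112·320675·75 = 9254152685.
9254152685 mod 67662425 = 52062885.

52062885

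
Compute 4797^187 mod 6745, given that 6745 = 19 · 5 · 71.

Mod 19: 4797 ≡ 9; by Fermat, exponent reduces to 187 mod 18 = 7; 9^7 ≡ 4 (mod 19).
Mod 5: 4797 ≡ 2; by Fermat, exponent reduces to 187 mod 4 = 3; 2^3 ≡ 3 (mod 5).
Mod 71: 4797 ≡ 40; by Fermat, exponent reduces to 187 mod 70 = 47; 40^47 ≡ 50 (mod 71).
Combine by CRT: x ≡ 4 (mod 19), x ≡ 3 (mod 5), x ≡ 50 (mod 71) ⇒ x ≡ 973 (mod 6745).

973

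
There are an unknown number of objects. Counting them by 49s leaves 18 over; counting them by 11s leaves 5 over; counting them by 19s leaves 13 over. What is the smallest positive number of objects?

From N ≡ 18 (mod 49) write N = 18 + 49t. Substituting into N ≡ 5 (mod 11) gives 49t ≡ 9 (mod 11), and since 5⁻¹ ≡ 9 (mod 11), t ≡ 4. Hence N ≡ 18 + 49·4 = 214 (mod 539).
From N ≡ 214 (mod 539) write N = 214 + 539t. Substituting into N ≡ 13 (mod 19) gives 539t ≡ 8 (mod 19), and since 7⁻¹ ≡ 11 (mod 19), t ≡ 12. Hence N ≡ 214 + 539·12 = 6682 (mod 10241).

6682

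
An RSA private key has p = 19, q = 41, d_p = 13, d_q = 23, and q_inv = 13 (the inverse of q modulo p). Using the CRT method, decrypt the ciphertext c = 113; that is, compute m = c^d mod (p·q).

189

m₁ = c^(d_p) mod p: c ≡ 18 (mod 19), and 18^13 mod 19 = 18.
m₂ = c^(d_q) mod q: c ≡ 31 (mod 41), and 31^23 mod 41 = 25.
h = q_inv·(m₁ − m₂) mod p = 13·(18 − 25) mod 19 = 4.
m = m₂ + h·q = 25 + 4·41 = 189.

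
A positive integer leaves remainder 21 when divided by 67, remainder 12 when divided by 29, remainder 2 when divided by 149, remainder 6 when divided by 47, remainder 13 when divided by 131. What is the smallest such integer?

The moduli are pairwise coprime; M = 67·29·149·47·131 = 1782494599.
M/67 = 26604397; 26604397 ≡ 37 (mod 67); 37·29 ≡ 1, so inverse 29.
M/29 = 61465331; 61465331 ≡ 5 (mod 29); 5·6 ≡ 1, so inverse 6.
M/149 = 11963051; 11963051 ≡ 139 (mod 149); 139·134 ≡ 1, so inverse 134.
M/47 = 37925417; 37925417 ≡ 36 (mod 47); 36·17 ≡ 1, so inverse 17.
M/131 = 13606829; 13606829 ≡ 121 (mod 131); 121·13 ≡ 1, so inverse 13.
N ≡ 21·26604397·29 + 12·61465331·6 + 2·11963051·134 + 6·37925417·17 + 13·13606829·13 = 30001625908.
30001625908 mod 1782494599 = 1481712324.

1481712324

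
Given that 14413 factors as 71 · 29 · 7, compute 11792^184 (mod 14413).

6346

Mod 71: 11792 ≡ 6; by Fermat, exponent reduces to 184 mod 70 = 44; 6^44 ≡ 27 (mod 71).
Mod 29: 11792 ≡ 18; by Fermat, exponent reduces to 184 mod 28 = 16; 18^16 ≡ 24 (mod 29).
Mod 7: 11792 ≡ 4; by Fermat, exponent reduces to 184 mod 6 = 4; 4^4 ≡ 4 (mod 7).
Combine by CRT: x ≡ 27 (mod 71), x ≡ 24 (mod 29), x ≡ 4 (mod 7) ⇒ x ≡ 6346 (mod 14413).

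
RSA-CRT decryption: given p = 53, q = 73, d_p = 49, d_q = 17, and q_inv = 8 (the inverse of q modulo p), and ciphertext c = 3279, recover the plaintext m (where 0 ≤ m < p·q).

m₁ = c^(d_p) mod p: c ≡ 46 (mod 53), and 46^49 mod 53 = 36.
m₂ = c^(d_q) mod q: c ≡ 67 (mod 73), and 67^17 mod 73 = 61.
h = q_inv·(m₁ − m₂) mod p = 8·(36 − 61) mod 53 = 12.
m = m₂ + h·q = 61 + 12·73 = 937.

937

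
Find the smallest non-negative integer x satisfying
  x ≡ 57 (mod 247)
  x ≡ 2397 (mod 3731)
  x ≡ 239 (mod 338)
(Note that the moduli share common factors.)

gcd(247, 3731) = 13 and 13 | (2397 − 57), so the pair is consistent; merging gives x ≡ 21052 (mod 70889), where 70889 = lcm(247, 3731).
gcd(70889, 338) = 13 and 13 | (239 − 21052), so the pair is consistent; merging gives x ≡ 1226165 (mod 1843114), where 1843114 = lcm(70889, 338).
The solution is unique modulo lcm(247, 3731, 338) = 1843114.

1226165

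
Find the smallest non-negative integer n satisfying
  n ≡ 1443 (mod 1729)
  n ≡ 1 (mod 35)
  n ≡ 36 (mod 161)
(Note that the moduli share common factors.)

gcd(1729, 35) = 7 and 7 | (1 − 1443), so the pair is consistent; merging gives n ≡ 4901 (mod 8645), where 8645 = lcm(1729, 35).
gcd(8645, 161) = 7 and 7 | (36 − 4901), so the pair is consistent; merging gives n ≡ 39481 (mod 198835), where 198835 = lcm(8645, 161).
The solution is unique modulo lcm(1729, 35, 161) = 198835.

39481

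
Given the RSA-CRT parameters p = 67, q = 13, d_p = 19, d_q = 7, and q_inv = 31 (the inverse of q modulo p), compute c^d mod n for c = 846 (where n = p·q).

m₁ = c^(d_p) mod p: c ≡ 42 (mod 67), and 42^19 mod 67 = 43.
m₂ = c^(d_q) mod q: c ≡ 1 (mod 13), and 1^7 mod 13 = 1.
h = q_inv·(m₁ − m₂) mod p = 31·(43 − 1) mod 67 = 29.
m = m₂ + h·q = 1 + 29·13 = 378.

378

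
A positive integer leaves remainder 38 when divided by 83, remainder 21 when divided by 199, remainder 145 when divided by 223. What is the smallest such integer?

The moduli are pairwise coprime; N = 83·199·223 = 3683291.
N/83 = 44377; 44377 ≡ 55 (mod 83); 55·80 ≡ 1, so inverse 80.
N/199 = 18509; 18509 ≡ 2 (mod 199); 2·100 ≡ 1, so inverse 100.
N/223 = 16517; 16517 ≡ 15 (mod 223); 15·119 ≡ 1, so inverse 119.
a ≡ 38·44377·80 + 21·18509·100 + 145·16517·119 = 458775815.
458775815 mod 3683291 = 2047731.

2047731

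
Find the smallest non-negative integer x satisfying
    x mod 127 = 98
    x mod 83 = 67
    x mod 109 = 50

1061056

From x ≡ 98 (mod 127) write x = 98 + 127t. Substituting into x ≡ 67 (mod 83) gives 127t ≡ 52 (mod 83), and since 44⁻¹ ≡ 17 (mod 83), t ≡ 54. Hence x ≡ 98 + 127·54 = 6956 (mod 10541).
From x ≡ 6956 (mod 10541) write x = 6956 + 10541t. Substituting into x ≡ 50 (mod 109) gives 10541t ≡ 70 (mod 109), and since 77⁻¹ ≡ 17 (mod 109), t ≡ 100. Hence x ≡ 6956 + 10541·100 = 1061056 (mod 1148969).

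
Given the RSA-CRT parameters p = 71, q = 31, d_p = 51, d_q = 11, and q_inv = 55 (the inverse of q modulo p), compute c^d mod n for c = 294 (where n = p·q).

m₁ = c^(d_p) mod p: c ≡ 10 (mod 71), and 10^51 mod 71 = 15.
m₂ = c^(d_q) mod q: c ≡ 15 (mod 31), and 15^11 mod 31 = 15.
h = q_inv·(m₁ − m₂) mod p = 55·(15 − 15) mod 71 = 0.
m = m₂ + h·q = 15 + 0·31 = 15.

15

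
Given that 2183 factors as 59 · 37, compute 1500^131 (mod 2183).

241

Mod 59: 1500 ≡ 25; by Fermat, exponent reduces to 131 mod 58 = 15; 25^15 ≡ 5 (mod 59).
Mod 37: 1500 ≡ 20; by Fermat, exponent reduces to 131 mod 36 = 23; 20^23 ≡ 19 (mod 37).
Combine by CRT: x ≡ 5 (mod 59), x ≡ 19 (mod 37) ⇒ x ≡ 241 (mod 2183).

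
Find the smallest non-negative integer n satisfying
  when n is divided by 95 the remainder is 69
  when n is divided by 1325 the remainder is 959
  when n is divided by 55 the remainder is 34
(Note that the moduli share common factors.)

gcd(95, 1325) = 5 and 5 | (959 − 69), so the pair is consistent; merging gives n ≡ 10234 (mod 25175), where 25175 = lcm(95, 1325).
gcd(25175, 55) = 5 and 5 | (34 − 10234), so the pair is consistent; merging gives n ≡ 236809 (mod 276925), where 276925 = lcm(25175, 55).
The solution is unique modulo lcm(95, 1325, 55) = 276925.

236809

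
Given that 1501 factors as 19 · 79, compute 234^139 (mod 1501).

1315

Mod 19: 234 ≡ 6; by Fermat, exponent reduces to 139 mod 18 = 13; 6^13 ≡ 4 (mod 19).
Mod 79: 234 ≡ 76; by Fermat, exponent reduces to 139 mod 78 = 61; 76^61 ≡ 51 (mod 79).
Combine by CRT: x ≡ 4 (mod 19), x ≡ 51 (mod 79) ⇒ x ≡ 1315 (mod 1501).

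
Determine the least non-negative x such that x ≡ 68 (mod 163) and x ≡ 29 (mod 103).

Combine the congruences pairwise.
From x ≡ 68 (mod 163) write x = 68 + 163t. Substituting into x ≡ 29 (mod 103) gives 163t ≡ 64 (mod 103), and since 60⁻¹ ≡ 91 (mod 103), t ≡ 56. Hence x ≡ 68 + 163·56 = 9196 (mod 16789).

9196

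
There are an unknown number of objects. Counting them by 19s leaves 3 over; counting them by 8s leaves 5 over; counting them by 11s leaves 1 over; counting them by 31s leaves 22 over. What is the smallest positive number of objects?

20637

From N ≡ 3 (mod 19) write N = 3 + 19t. Substituting into N ≡ 5 (mod 8) gives 19t ≡ 2 (mod 8), and since 3⁻¹ ≡ 3 (mod 8), t ≡ 6. Hence N ≡ 3 + 19·6 = 117 (mod 152).
From N ≡ 117 (mod 152) write N = 117 + 152t. Substituting into N ≡ 1 (mod 11) gives 152t ≡ 5 (mod 11), and since 9⁻¹ ≡ 5 (mod 11), t ≡ 3. Hence N ≡ 117 + 152·3 = 573 (mod 1672).
From N ≡ 573 (mod 1672) write N = 573 + 1672t. Substituting into N ≡ 22 (mod 31) gives 1672t ≡ 7 (mod 31), and since 29⁻¹ ≡ 15 (mod 31), t ≡ 12. Hence N ≡ 573 + 1672·12 = 20637 (mod 51832).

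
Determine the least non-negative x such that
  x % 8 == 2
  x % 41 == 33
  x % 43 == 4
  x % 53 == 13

The moduli are pairwise coprime; N = 8·41·43·53 = 747512.
N/8 = 93439; 93439 ≡ 7 (mod 8); 7·7 ≡ 1, so inverse 7.
N/41 = 18232; 18232 ≡ 28 (mod 41); 28·22 ≡ 1, so inverse 22.
N/43 = 17384; 17384 ≡ 12 (mod 43); 12·18 ≡ 1, so inverse 18.
N/53 = 14104; 14104 ≡ 6 (mod 53); 6·9 ≡ 1, so inverse 9.
x ≡ 2·93439·7 + 33·18232·22 + 4·17384·18 + 13·14104·9 = 17446394.
17446394 mod 747512 = 253618.

253618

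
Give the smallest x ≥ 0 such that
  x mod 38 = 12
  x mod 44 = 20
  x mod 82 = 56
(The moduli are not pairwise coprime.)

7764

Combine the congruences pairwise.
gcd(38, 44) = 2 and 2 | (20 − 12), so the pair is consistent; merging gives x ≡ 240 (mod 836), where 836 = lcm(38, 44).
gcd(836, 82) = 2 and 2 | (56 − 240), so the pair is consistent; merging gives x ≡ 7764 (mod 34276), where 34276 = lcm(836, 82).
The solution is unique modulo lcm(38, 44, 82) = 34276.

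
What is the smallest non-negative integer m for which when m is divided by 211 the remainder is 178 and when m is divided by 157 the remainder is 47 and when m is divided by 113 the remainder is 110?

The moduli are pairwise coprime; N = 211·157·113 = 3743351.
N/211 = 17741; 17741 ≡ 17 (mod 211); 17·149 ≡ 1, so inverse 149.
N/157 = 23843; 23843 ≡ 136 (mod 157); 136·142 ≡ 1, so inverse 142.
N/113 = 33127; 33127 ≡ 18 (mod 113); 18·44 ≡ 1, so inverse 44.
m ≡ 178·17741·149 + 47·23843·142 + 110·33127·44 = 789989664.
789989664 mod 3743351 = 142603.

142603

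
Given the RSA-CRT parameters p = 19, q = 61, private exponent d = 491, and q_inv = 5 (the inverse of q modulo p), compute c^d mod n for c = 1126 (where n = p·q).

826

d_p = d mod (p−1) = 491 mod 18 = 5; d_q = d mod (q−1) = 11.
m₁ = c^(d_p) mod p: c ≡ 5 (mod 19), and 5^5 mod 19 = 9.
m₂ = c^(d_q) mod q: c ≡ 28 (mod 61), and 28^11 mod 61 = 33.
h = q_inv·(m₁ − m₂) mod p = 5·(9 − 33) mod 19 = 13.
m = m₂ + h·q = 33 + 13·61 = 826.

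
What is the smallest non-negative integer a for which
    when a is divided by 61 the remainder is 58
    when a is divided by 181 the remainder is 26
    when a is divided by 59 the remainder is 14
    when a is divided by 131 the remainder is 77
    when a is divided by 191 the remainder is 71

9132637567

From a ≡ 58 (mod 61) write a = 58 + 61t. Substituting into a ≡ 26 (mod 181) gives 61t ≡ 149 (mod 181), and since 61⁻¹ ≡ 92 (mod 181), t ≡ 133. Hence a ≡ 58 + 61·133 = 8171 (mod 11041).
From a ≡ 8171 (mod 11041) write a = 8171 + 11041t. Substituting into a ≡ 14 (mod 59) gives 11041t ≡ 44 (mod 59), and since 8⁻¹ ≡ 37 (mod 59), t ≡ 35. Hence a ≡ 8171 + 11041·35 = 394606 (mod 651419).
From a ≡ 394606 (mod 651419) write a = 394606 + 651419t. Substituting into a ≡ 77 (mod 131) gives 651419t ≡ 43 (mod 131), and since 87⁻¹ ≡ 128 (mod 131), t ≡ 2. Hence a ≡ 394606 + 651419·2 = 1697444 (mod 85335889).
From a ≡ 1697444 (mod 85335889) write a = 1697444 + 85335889t. Substituting into a ≡ 71 (mod 191) gives 85335889t ≡ 44 (mod 191), and since 145⁻¹ ≡ 137 (mod 191), t ≡ 107. Hence a ≡ 1697444 + 85335889·107 = 9132637567 (mod 16299154799).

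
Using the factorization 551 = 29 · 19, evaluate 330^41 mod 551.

543

Mod 29: 330 ≡ 11; by Fermat, exponent reduces to 41 mod 28 = 13; 11^13 ≡ 21 (mod 29).
Mod 19: 330 ≡ 7; by Fermat, exponent reduces to 41 mod 18 = 5; 7^5 ≡ 11 (mod 19).
Combine by CRT: x ≡ 21 (mod 29), x ≡ 11 (mod 19) ⇒ x ≡ 543 (mod 551).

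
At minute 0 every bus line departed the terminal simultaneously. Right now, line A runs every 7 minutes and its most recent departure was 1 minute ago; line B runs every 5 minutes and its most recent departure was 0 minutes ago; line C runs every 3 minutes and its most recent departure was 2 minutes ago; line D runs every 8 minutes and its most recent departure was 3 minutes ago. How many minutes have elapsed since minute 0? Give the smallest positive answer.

155

The moduli are pairwise coprime; N = 7·5·3·8 = 840.
N/7 = 120; 120 ≡ 1 (mod 7), inverse 1.
N/5 = 168; 168 ≡ 3 (mod 5); 3·2 ≡ 1, so inverse 2.
N/3 = 280; 280 ≡ 1 (mod 3), inverse 1.
N/8 = 105; 105 ≡ 1 (mod 8), inverse 1.
t ≡ 1·120·1 + 0·168·2 + 2·280·1 + 3·105·1 = 995.
995 mod 840 = 155.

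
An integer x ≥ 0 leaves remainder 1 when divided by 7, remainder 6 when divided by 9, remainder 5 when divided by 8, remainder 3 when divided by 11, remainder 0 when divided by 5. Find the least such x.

From x ≡ 1 (mod 7) write x = 1 + 7t. Substituting into x ≡ 6 (mod 9) gives 7t ≡ 5 (mod 9), and since 7⁻¹ ≡ 4 (mod 9), t ≡ 2. Hence x ≡ 1 + 7·2 = 15 (mod 63).
From x ≡ 15 (mod 63) write x = 15 + 63t. Substituting into x ≡ 5 (mod 8) gives 63t ≡ 6 (mod 8), and since 7⁻¹ ≡ 7 (mod 8), t ≡ 2. Hence x ≡ 15 + 63·2 = 141 (mod 504).
From x ≡ 141 (mod 504) write x = 141 + 504t. Substituting into x ≡ 3 (mod 11) gives 504t ≡ 5 (mod 11), and since 9⁻¹ ≡ 5 (mod 11), t ≡ 3. Hence x ≡ 141 + 504·3 = 1653 (mod 5544).
From x ≡ 1653 (mod 5544) write x = 1653 + 5544t. Substituting into x ≡ 0 (mod 5) gives 5544t ≡ 2 (mod 5), and since 4⁻¹ ≡ 4 (mod 5), t ≡ 3. Hence x ≡ 1653 + 5544·3 = 18285 (mod 27720).

18285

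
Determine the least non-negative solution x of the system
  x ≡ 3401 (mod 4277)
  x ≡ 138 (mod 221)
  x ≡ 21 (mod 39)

127434

gcd(4277, 221) = 13 and 13 | (138 − 3401), so the pair is consistent; merging gives x ≡ 54725 (mod 72709), where 72709 = lcm(4277, 221).
gcd(72709, 39) = 13 and 13 | (21 − 54725), so the pair is consistent; merging gives x ≡ 127434 (mod 218127), where 218127 = lcm(72709, 39).
The solution is unique modulo lcm(4277, 221, 39) = 218127.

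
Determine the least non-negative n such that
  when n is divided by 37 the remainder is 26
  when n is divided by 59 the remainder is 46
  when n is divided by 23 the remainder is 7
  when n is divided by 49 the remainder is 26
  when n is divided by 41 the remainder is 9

The moduli are pairwise coprime; M = 37·59·23·49·41 = 100869881.
M/37 = 2726213; 2726213 ≡ 16 (mod 37); 16·7 ≡ 1, so inverse 7.
M/59 = 1709659; 1709659 ≡ 16 (mod 59); 16·48 ≡ 1, so inverse 48.
M/23 = 4385647; 4385647 ≡ 7 (mod 23); 7·10 ≡ 1, so inverse 10.
M/49 = 2058569; 2058569 ≡ 30 (mod 49); 30·18 ≡ 1, so inverse 18.
M/41 = 2460241; 2460241 ≡ 36 (mod 41); 36·8 ≡ 1, so inverse 8.
n ≡ 26·2726213·7 + 46·1709659·48 + 7·4385647·10 + 26·2058569·18 + 9·2460241·8 = 5718640772.
5718640772 mod 100869881 = 69927436.

69927436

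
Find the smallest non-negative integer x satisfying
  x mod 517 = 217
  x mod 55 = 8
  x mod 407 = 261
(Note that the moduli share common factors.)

92243

gcd(517, 55) = 11 and 11 | (8 − 217), so the pair is consistent; merging gives x ≡ 1768 (mod 2585), where 2585 = lcm(517, 55).
gcd(2585, 407) = 11 and 11 | (261 − 1768), so the pair is consistent; merging gives x ≡ 92243 (mod 95645), where 95645 = lcm(2585, 407).
The solution is unique modulo lcm(517, 55, 407) = 95645.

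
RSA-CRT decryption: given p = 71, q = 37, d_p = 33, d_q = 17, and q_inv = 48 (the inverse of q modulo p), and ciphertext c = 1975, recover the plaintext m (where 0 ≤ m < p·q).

547

m₁ = c^(d_p) mod p: c ≡ 58 (mod 71), and 58^33 mod 71 = 50.
m₂ = c^(d_q) mod q: c ≡ 14 (mod 37), and 14^17 mod 37 = 29.
h = q_inv·(m₁ − m₂) mod p = 48·(50 − 29) mod 71 = 14.
m = m₂ + h·q = 29 + 14·37 = 547.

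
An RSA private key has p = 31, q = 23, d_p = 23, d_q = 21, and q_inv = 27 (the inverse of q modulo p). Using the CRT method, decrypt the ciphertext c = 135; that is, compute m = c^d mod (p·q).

291

m₁ = c^(d_p) mod p: c ≡ 11 (mod 31), and 11^23 mod 31 = 12.
m₂ = c^(d_q) mod q: c ≡ 20 (mod 23), and 20^21 mod 23 = 15.
h = q_inv·(m₁ − m₂) mod p = 27·(12 − 15) mod 31 = 12.
m = m₂ + h·q = 15 + 12·23 = 291.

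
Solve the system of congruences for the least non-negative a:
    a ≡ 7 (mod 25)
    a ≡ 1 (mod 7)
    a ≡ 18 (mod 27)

The moduli are pairwise coprime; N = 25·7·27 = 4725.
N/25 = 189; 189 ≡ 14 (mod 25); 14·9 ≡ 1, so inverse 9.
N/7 = 675; 675 ≡ 3 (mod 7); 3·5 ≡ 1, so inverse 5.
N/27 = 175; 175 ≡ 13 (mod 27); 13·25 ≡ 1, so inverse 25.
a ≡ 7·189·9 + 1·675·5 + 18·175·25 = 94032.
94032 mod 4725 = 4257.

4257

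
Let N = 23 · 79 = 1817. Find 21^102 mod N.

146

Mod 23: 21 ≡ 21; by Fermat, exponent reduces to 102 mod 22 = 14; 21^14 ≡ 8 (mod 23).
Mod 79: 21 ≡ 21; by Fermat, exponent reduces to 102 mod 78 = 24; 21^24 ≡ 67 (mod 79).
Combine by CRT: x ≡ 8 (mod 23), x ≡ 67 (mod 79) ⇒ x ≡ 146 (mod 1817).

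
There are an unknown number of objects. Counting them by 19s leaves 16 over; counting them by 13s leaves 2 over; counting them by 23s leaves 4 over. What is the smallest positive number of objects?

4006

From N ≡ 16 (mod 19) write N = 16 + 19t. Substituting into N ≡ 2 (mod 13) gives 19t ≡ 12 (mod 13), and since 6⁻¹ ≡ 11 (mod 13), t ≡ 2. Hence N ≡ 16 + 19·2 = 54 (mod 247).
From N ≡ 54 (mod 247) write N = 54 + 247t. Substituting into N ≡ 4 (mod 23) gives 247t ≡ 19 (mod 23), and since 17⁻¹ ≡ 19 (mod 23), t ≡ 16. Hence N ≡ 54 + 247·16 = 4006 (mod 5681).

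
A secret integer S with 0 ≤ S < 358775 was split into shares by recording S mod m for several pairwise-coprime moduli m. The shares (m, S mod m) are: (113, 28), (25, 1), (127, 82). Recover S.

126701

From S ≡ 28 (mod 113) write S = 28 + 113t. Substituting into S ≡ 1 (mod 25) gives 113t ≡ 23 (mod 25), and since 13⁻¹ ≡ 2 (mod 25), t ≡ 21. Hence S ≡ 28 + 113·21 = 2401 (mod 2825).
From S ≡ 2401 (mod 2825) write S = 2401 + 2825t. Substituting into S ≡ 82 (mod 127) gives 2825t ≡ 94 (mod 127), and since 31⁻¹ ≡ 41 (mod 127), t ≡ 44. Hence S ≡ 2401 + 2825·44 = 126701 (mod 358775).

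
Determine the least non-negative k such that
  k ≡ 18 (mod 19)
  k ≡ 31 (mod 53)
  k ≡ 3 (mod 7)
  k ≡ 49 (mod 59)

46777

The moduli are pairwise coprime; N = 19·53·7·59 = 415891.
N/19 = 21889; 21889 ≡ 1 (mod 19), inverse 1.
N/53 = 7847; 7847 ≡ 3 (mod 53); 3·18 ≡ 1, so inverse 18.
N/7 = 59413; 59413 ≡ 4 (mod 7); 4·2 ≡ 1, so inverse 2.
N/59 = 7049; 7049 ≡ 28 (mod 59); 28·19 ≡ 1, so inverse 19.
k ≡ 18·21889·1 + 31·7847·18 + 3·59413·2 + 49·7049·19 = 11691725.
11691725 mod 415891 = 46777.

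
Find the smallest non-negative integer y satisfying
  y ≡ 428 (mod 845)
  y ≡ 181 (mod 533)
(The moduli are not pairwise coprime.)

gcd(845, 533) = 13 and 13 | (181 − 428), so the pair is consistent; merging gives y ≡ 15638 (mod 34645), where 34645 = lcm(845, 533).
The solution is unique modulo lcm(845, 533) = 34645.

15638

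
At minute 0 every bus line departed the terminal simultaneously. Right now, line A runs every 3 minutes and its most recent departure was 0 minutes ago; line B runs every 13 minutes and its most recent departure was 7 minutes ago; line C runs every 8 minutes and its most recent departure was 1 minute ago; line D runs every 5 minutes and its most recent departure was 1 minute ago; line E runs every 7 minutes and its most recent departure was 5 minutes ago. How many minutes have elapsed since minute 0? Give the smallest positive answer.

The moduli are pairwise coprime; N = 3·13·8·5·7 = 10920.
N/3 = 3640; 3640 ≡ 1 (mod 3), inverse 1.
N/13 = 840; 840 ≡ 8 (mod 13); 8·5 ≡ 1, so inverse 5.
N/8 = 1365; 1365 ≡ 5 (mod 8); 5·5 ≡ 1, so inverse 5.
N/5 = 2184; 2184 ≡ 4 (mod 5); 4·4 ≡ 1, so inverse 4.
N/7 = 1560; 1560 ≡ 6 (mod 7); 6·6 ≡ 1, so inverse 6.
t ≡ 0·3640·1 + 7·840·5 + 1·1365·5 + 1·2184·4 + 5·1560·6 = 91761.
91761 mod 10920 = 4401.

4401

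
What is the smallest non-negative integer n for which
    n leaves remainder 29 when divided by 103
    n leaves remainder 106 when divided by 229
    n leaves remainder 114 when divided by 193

From n ≡ 29 (mod 103) write n = 29 + 103t. Substituting into n ≡ 106 (mod 229) gives 103t ≡ 77 (mod 229), and since 103⁻¹ ≡ 209 (mod 229), t ≡ 63. Hence n ≡ 29 + 103·63 = 6518 (mod 23587).
From n ≡ 6518 (mod 23587) write n = 6518 + 23587t. Substituting into n ≡ 114 (mod 193) gives 23587t ≡ 158 (mod 193), and since 41⁻¹ ≡ 113 (mod 193), t ≡ 98. Hence n ≡ 6518 + 23587·98 = 2318044 (mod 4552291).

2318044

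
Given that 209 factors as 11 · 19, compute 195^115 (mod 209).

54

Mod 11: 195 ≡ 8; by Fermat, exponent reduces to 115 mod 10 = 5; 8^5 ≡ 10 (mod 11).
Mod 19: 195 ≡ 5; by Fermat, exponent reduces to 115 mod 18 = 7; 5^7 ≡ 16 (mod 19).
Combine by CRT: x ≡ 10 (mod 11), x ≡ 16 (mod 19) ⇒ x ≡ 54 (mod 209).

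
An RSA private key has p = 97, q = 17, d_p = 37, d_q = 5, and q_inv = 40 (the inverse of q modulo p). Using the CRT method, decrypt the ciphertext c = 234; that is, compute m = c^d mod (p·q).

m₁ = c^(d_p) mod p: c ≡ 40 (mod 97), and 40^37 mod 97 = 59.
m₂ = c^(d_q) mod q: c ≡ 13 (mod 17), and 13^5 mod 17 = 13.
h = q_inv·(m₁ − m₂) mod p = 40·(59 − 13) mod 97 = 94.
m = m₂ + h·q = 13 + 94·17 = 1611.

1611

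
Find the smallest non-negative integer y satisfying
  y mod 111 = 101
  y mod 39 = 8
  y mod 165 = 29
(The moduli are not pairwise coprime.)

77579

gcd(111, 39) = 3 and 3 | (8 − 101), so the pair is consistent; merging gives y ≡ 1100 (mod 1443), where 1443 = lcm(111, 39).
gcd(1443, 165) = 3 and 3 | (29 − 1100), so the pair is consistent; merging gives y ≡ 77579 (mod 79365), where 79365 = lcm(1443, 165).
The solution is unique modulo lcm(111, 39, 165) = 79365.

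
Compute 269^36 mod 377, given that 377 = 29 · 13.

339

Mod 29: 269 ≡ 8; by Fermat, exponent reduces to 36 mod 28 = 8; 8^8 ≡ 20 (mod 29).
Mod 13: 269 ≡ 9; since 12 | 36, by Fermat 9^36 ≡ 1 (mod 13).
Combine by CRT: x ≡ 20 (mod 29), x ≡ 1 (mod 13) ⇒ x ≡ 339 (mod 377).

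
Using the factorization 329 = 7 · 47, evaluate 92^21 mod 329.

Mod 7: 92 ≡ 1; by Fermat, exponent reduces to 21 mod 6 = 3; 1^3 ≡ 1 (mod 7).
Mod 47: 92 ≡ 45; 45^21 ≡ 35 (mod 47).
Combine by CRT: x ≡ 1 (mod 7), x ≡ 35 (mod 47) ⇒ x ≡ 176 (mod 329).

176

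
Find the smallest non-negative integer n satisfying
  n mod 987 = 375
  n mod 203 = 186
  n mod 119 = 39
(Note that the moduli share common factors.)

71439

gcd(987, 203) = 7 and 7 | (186 − 375), so the pair is consistent; merging gives n ≡ 14193 (mod 28623), where 28623 = lcm(987, 203).
gcd(28623, 119) = 7 and 7 | (39 − 14193), so the pair is consistent; merging gives n ≡ 71439 (mod 486591), where 486591 = lcm(28623, 119).
The solution is unique modulo lcm(987, 203, 119) = 486591.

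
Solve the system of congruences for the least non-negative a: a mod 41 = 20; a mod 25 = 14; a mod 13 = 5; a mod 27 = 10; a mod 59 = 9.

The moduli are pairwise coprime; N = 41·25·13·27·59 = 21226725.
N/41 = 517725; 517725 ≡ 18 (mod 41); 18·16 ≡ 1, so inverse 16.
N/25 = 849069; 849069 ≡ 19 (mod 25); 19·4 ≡ 1, so inverse 4.
N/13 = 1632825; 1632825 ≡ 12 (mod 13); 12·12 ≡ 1, so inverse 12.
N/27 = 786175; 786175 ≡ 16 (mod 27); 16·22 ≡ 1, so inverse 22.
N/59 = 359775; 359775 ≡ 52 (mod 59); 52·42 ≡ 1, so inverse 42.
a ≡ 20·517725·16 + 14·849069·4 + 5·1632825·12 + 10·786175·22 + 9·359775·42 = 620142814.
620142814 mod 21226725 = 4567789.

4567789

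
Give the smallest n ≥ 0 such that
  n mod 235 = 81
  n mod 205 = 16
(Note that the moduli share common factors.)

Combine the congruences pairwise.
gcd(235, 205) = 5 and 5 | (16 − 81), so the pair is consistent; merging gives n ≡ 7601 (mod 9635), where 9635 = lcm(235, 205).
The solution is unique modulo lcm(235, 205) = 9635.

7601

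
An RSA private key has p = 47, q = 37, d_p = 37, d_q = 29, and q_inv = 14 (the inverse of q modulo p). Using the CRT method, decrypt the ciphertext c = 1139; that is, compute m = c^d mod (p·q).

1013

m₁ = c^(d_p) mod p: c ≡ 11 (mod 47), and 11^37 mod 47 = 26.
m₂ = c^(d_q) mod q: c ≡ 29 (mod 37), and 29^29 mod 37 = 14.
h = q_inv·(m₁ − m₂) mod p = 14·(26 − 14) mod 47 = 27.
m = m₂ + h·q = 14 + 27·37 = 1013.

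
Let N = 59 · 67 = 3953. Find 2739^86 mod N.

2032

Mod 59: 2739 ≡ 25; by Fermat, exponent reduces to 86 mod 58 = 28; 25^28 ≡ 26 (mod 59).
Mod 67: 2739 ≡ 59; by Fermat, exponent reduces to 86 mod 66 = 20; 59^20 ≡ 22 (mod 67).
Combine by CRT: x ≡ 26 (mod 59), x ≡ 22 (mod 67) ⇒ x ≡ 2032 (mod 3953).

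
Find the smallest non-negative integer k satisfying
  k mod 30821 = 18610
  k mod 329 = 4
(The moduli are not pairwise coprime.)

gcd(30821, 329) = 7 and 7 | (4 − 18610), so the pair is consistent; merging gives k ≡ 265178 (mod 1448587), where 1448587 = lcm(30821, 329).
The solution is unique modulo lcm(30821, 329) = 1448587.

265178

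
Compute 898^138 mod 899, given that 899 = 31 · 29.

1

Mod 31: 898 ≡ 30; by Fermat, exponent reduces to 138 mod 30 = 18; 30^18 ≡ 1 (mod 31).
Mod 29: 898 ≡ 28; by Fermat, exponent reduces to 138 mod 28 = 26; 28^26 ≡ 1 (mod 29).
Combine by CRT: x ≡ 1 (mod 31), x ≡ 1 (mod 29) ⇒ x ≡ 1 (mod 899).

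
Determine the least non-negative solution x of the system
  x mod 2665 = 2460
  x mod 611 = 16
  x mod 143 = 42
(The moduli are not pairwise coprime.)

Combine the congruences pairwise.
gcd(2665, 611) = 13 and 13 | (16 − 2460), so the pair is consistent; merging gives x ≡ 2460 (mod 125255), where 125255 = lcm(2665, 611).
gcd(125255, 143) = 13 and 13 | (42 − 2460), so the pair is consistent; merging gives x ≡ 1255010 (mod 1377805), where 1377805 = lcm(125255, 143).
The solution is unique modulo lcm(2665, 611, 143) = 1377805.

1255010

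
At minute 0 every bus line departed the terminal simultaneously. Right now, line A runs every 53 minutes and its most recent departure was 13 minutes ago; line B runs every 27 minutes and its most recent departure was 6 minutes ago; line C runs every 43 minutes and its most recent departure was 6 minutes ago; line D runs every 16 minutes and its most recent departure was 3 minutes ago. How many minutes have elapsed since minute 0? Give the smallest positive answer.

The moduli are pairwise coprime; N = 53·27·43·16 = 984528.
N/53 = 18576; 18576 ≡ 26 (mod 53); 26·51 ≡ 1, so inverse 51.
N/27 = 36464; 36464 ≡ 14 (mod 27); 14·2 ≡ 1, so inverse 2.
N/43 = 22896; 22896 ≡ 20 (mod 43); 20·28 ≡ 1, so inverse 28.
N/16 = 61533; 61533 ≡ 13 (mod 16); 13·5 ≡ 1, so inverse 5.
t ≡ 13·18576·51 + 6·36464·2 + 6·22896·28 + 3·61533·5 = 17522979.
17522979 mod 984528 = 786003.

786003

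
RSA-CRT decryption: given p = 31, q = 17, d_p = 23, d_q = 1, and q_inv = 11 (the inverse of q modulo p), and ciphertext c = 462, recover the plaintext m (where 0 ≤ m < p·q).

m₁ = c^(d_p) mod p: c ≡ 28 (mod 31), and 28^23 mod 31 = 20.
m₂ = c^(d_q) mod q: c ≡ 3 (mod 17), and 3^1 mod 17 = 3.
h = q_inv·(m₁ − m₂) mod p = 11·(20 − 3) mod 31 = 1.
m = m₂ + h·q = 3 + 1·17 = 20.

20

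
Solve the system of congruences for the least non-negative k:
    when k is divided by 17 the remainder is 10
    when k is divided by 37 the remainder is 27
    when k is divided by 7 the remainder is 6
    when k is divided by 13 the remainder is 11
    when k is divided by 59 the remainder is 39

Combine the congruences pairwise.
From k ≡ 10 (mod 17) write k = 10 + 17t. Substituting into k ≡ 27 (mod 37) gives 17t ≡ 17 (mod 37), and since 17⁻¹ ≡ 24 (mod 37), t ≡ 1. Hence k ≡ 10 + 17·1 = 27 (mod 629).
From k ≡ 27 (mod 629) write k = 27 + 629t. Substituting into k ≡ 6 (mod 7) gives 629t ≡ 0 (mod 7), and since 6⁻¹ ≡ 6 (mod 7), t ≡ 0. Hence k ≡ 27 + 629·0 = 27 (mod 4403).
From k ≡ 27 (mod 4403) write k = 27 + 4403t. Substituting into k ≡ 11 (mod 13) gives 4403t ≡ 10 (mod 13), and since 9⁻¹ ≡ 3 (mod 13), t ≡ 4. Hence k ≡ 27 + 4403·4 = 17639 (mod 57239).
From k ≡ 17639 (mod 57239) write k = 17639 + 57239t. Substituting into k ≡ 39 (mod 59) gives 57239t ≡ 41 (mod 59), and since 9⁻¹ ≡ 46 (mod 59), t ≡ 57. Hence k ≡ 17639 + 57239·57 = 3280262 (mod 3377101).

3280262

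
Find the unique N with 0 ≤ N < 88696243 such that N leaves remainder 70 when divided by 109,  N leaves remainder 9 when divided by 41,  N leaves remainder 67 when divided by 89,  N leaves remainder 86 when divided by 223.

The moduli are pairwise coprime; M = 109·41·89·223 = 88696243.
M/109 = 813727; 813727 ≡ 42 (mod 109); 42·13 ≡ 1, so inverse 13.
M/41 = 2163323; 2163323 ≡ 40 (mod 41); 40·40 ≡ 1, so inverse 40.
M/89 = 996587; 996587 ≡ 54 (mod 89); 54·61 ≡ 1, so inverse 61.
M/223 = 397741; 397741 ≡ 132 (mod 223); 132·49 ≡ 1, so inverse 49.
N ≡ 70·813727·13 + 9·2163323·40 + 67·996587·61 + 86·397741·49 = 7268419493.
7268419493 mod 88696243 = 84023810.

84023810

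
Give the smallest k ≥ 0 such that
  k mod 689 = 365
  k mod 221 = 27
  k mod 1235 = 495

96825

gcd(689, 221) = 13 and 13 | (27 − 365), so the pair is consistent; merging gives k ≡ 3121 (mod 11713), where 11713 = lcm(689, 221).
gcd(11713, 1235) = 13 and 13 | (495 − 3121), so the pair is consistent; merging gives k ≡ 96825 (mod 1112735), where 1112735 = lcm(11713, 1235).
The solution is unique modulo lcm(689, 221, 1235) = 1112735.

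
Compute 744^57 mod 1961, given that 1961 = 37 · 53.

Mod 37: 744 ≡ 4; by Fermat, exponent reduces to 57 mod 36 = 21; 4^21 ≡ 27 (mod 37).
Mod 53: 744 ≡ 2; by Fermat, exponent reduces to 57 mod 52 = 5; 2^5 ≡ 32 (mod 53).
Combine by CRT: x ≡ 27 (mod 37), x ≡ 32 (mod 53) ⇒ x ≡ 138 (mod 1961).

138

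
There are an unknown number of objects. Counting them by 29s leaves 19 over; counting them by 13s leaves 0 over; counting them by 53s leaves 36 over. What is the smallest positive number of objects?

14664

The moduli are pairwise coprime; M = 29·13·53 = 19981.
M/29 = 689; 689 ≡ 22 (mod 29); 22·4 ≡ 1, so inverse 4.
M/13 = 1537; 1537 ≡ 3 (mod 13); 3·9 ≡ 1, so inverse 9.
M/53 = 377; 377 ≡ 6 (mod 53); 6·9 ≡ 1, so inverse 9.
N ≡ 19·689·4 + 0·1537·9 + 36·377·9 = 174512.
174512 mod 19981 = 14664.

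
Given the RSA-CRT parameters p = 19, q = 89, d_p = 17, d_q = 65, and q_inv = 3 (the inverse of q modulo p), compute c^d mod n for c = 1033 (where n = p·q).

828

m₁ = c^(d_p) mod p: c ≡ 7 (mod 19), and 7^17 mod 19 = 11.
m₂ = c^(d_q) mod q: c ≡ 54 (mod 89), and 54^65 mod 89 = 27.
h = q_inv·(m₁ − m₂) mod p = 3·(11 − 27) mod 19 = 9.
m = m₂ + h·q = 27 + 9·89 = 828.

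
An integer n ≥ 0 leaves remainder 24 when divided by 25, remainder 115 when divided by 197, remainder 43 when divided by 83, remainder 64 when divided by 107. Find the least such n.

The moduli are pairwise coprime; M = 25·197·83·107 = 43738925.
M/25 = 1749557; 1749557 ≡ 7 (mod 25); 7·18 ≡ 1, so inverse 18.
M/197 = 222025; 222025 ≡ 6 (mod 197); 6·33 ≡ 1, so inverse 33.
M/83 = 526975; 526975 ≡ 8 (mod 83); 8·52 ≡ 1, so inverse 52.
M/107 = 408775; 408775 ≡ 35 (mod 107); 35·52 ≡ 1, so inverse 52.
n ≡ 24·1749557·18 + 115·222025·33 + 43·526975·52 + 64·408775·52 = 4137112799.
4137112799 mod 43738925 = 25653849.

25653849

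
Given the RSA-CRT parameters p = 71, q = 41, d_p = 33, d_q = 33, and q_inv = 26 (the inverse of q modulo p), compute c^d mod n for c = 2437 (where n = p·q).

51

m₁ = c^(d_p) mod p: c ≡ 23 (mod 71), and 23^33 mod 71 = 51.
m₂ = c^(d_q) mod q: c ≡ 18 (mod 41), and 18^33 mod 41 = 10.
h = q_inv·(m₁ − m₂) mod p = 26·(51 − 10) mod 71 = 1.
m = m₂ + h·q = 10 + 1·41 = 51.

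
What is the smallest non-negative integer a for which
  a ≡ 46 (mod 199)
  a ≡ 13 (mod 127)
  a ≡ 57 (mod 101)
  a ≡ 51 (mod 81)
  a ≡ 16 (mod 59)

5828515026

From a ≡ 46 (mod 199) write a = 46 + 199t. Substituting into a ≡ 13 (mod 127) gives 199t ≡ 94 (mod 127), and since 72⁻¹ ≡ 30 (mod 127), t ≡ 26. Hence a ≡ 46 + 199·26 = 5220 (mod 25273).
From a ≡ 5220 (mod 25273) write a = 5220 + 25273t. Substituting into a ≡ 57 (mod 101) gives 25273t ≡ 89 (mod 101), and since 23⁻¹ ≡ 22 (mod 101), t ≡ 39. Hence a ≡ 5220 + 25273·39 = 990867 (mod 2552573).
From a ≡ 990867 (mod 2552573) write a = 990867 + 2552573t. Substituting into a ≡ 51 (mod 81) gives 2552573t ≡ 57 (mod 81), and since 20⁻¹ ≡ 77 (mod 81), t ≡ 15. Hence a ≡ 990867 + 2552573·15 = 39279462 (mod 206758413).
From a ≡ 39279462 (mod 206758413) write a = 39279462 + 206758413t. Substituting into a ≡ 16 (mod 59) gives 206758413t ≡ 40 (mod 59), and since 52⁻¹ ≡ 42 (mod 59), t ≡ 28. Hence a ≡ 39279462 + 206758413·28 = 5828515026 (mod 12198746367).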